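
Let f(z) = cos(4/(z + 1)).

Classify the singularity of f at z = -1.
Let u = z + 1. Then
  cos(4/u) = Σ_{k≥0} (-1)^k (4)^(2k)/((2k)!·u^(2k)) = 1 - 8/u^2 + 32/(3*u^4) + ...
which has infinitely many negative powers of u, so cos(4/(z + 1)) has an essential singularity at z = -1.
So the singularity is essential.

Final answer: essential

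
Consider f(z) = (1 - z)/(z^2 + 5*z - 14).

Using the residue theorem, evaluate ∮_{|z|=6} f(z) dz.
By the residue theorem, ∮_C f(z) dz = 2πi · (sum of the residues of f at the poles inside |z| = 6).

The denominator factors as (z + 7)*(z - 2), so the singularities of f are simple poles at z = -7, z = 2.
  |-7|² = 49 > 36 = 6², so this pole is outside the contour.
  |2|² = 4 < 36 = 6², so this pole is inside the contour.

With P(z) = 1 - z and Q(z) = z^2 + 5*z - 14, each pole is simple, so Res(f, z₀) = P(z₀)/Q'(z₀) with Q'(z) = 2*z + 5.
  Res(f, 2) = P(2)/Q'(2) = (-1)/(9) = -1/9

∮_C f(z) dz = 2πi · (-1/9) = -2*I*pi/9

Final answer: -2*I*pi/9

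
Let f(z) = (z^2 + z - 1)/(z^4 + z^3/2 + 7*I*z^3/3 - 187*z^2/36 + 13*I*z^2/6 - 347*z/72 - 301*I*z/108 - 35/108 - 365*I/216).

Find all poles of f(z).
{-3/2 - I/3, -2/3 - I/2, -1/3 - I/2, 2 - I}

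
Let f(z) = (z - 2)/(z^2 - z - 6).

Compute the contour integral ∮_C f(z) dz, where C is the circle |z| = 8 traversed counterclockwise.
By the residue theorem, ∮_C f(z) dz = 2πi · (sum of the residues of f at the poles inside |z| = 8).

The denominator factors as (z + 2)*(z - 3), so the singularities of f are simple poles at z = -2, z = 3.
  |-2|² = 4 < 64 = 8², so this pole is inside the contour.
  |3|² = 9 < 64 = 8², so this pole is inside the contour.

With P(z) = z - 2 and Q(z) = z^2 - z - 6, each pole is simple, so Res(f, z₀) = P(z₀)/Q'(z₀) with Q'(z) = 2*z - 1.
  Res(f, -2) = P(-2)/Q'(-2) = (-4)/(-5) = 4/5
  Res(f, 3) = P(3)/Q'(3) = (1)/(5) = 1/5

Sum of residues inside C: 1
∮_C f(z) dz = 2πi · (1) = 2*I*pi

Final answer: 2*I*pi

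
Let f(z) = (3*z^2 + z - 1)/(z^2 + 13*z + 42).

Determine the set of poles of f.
The singularities of f are the zeros of the denominator. Factoring,
  z^2 + 13*z + 42 = (z + 6)*(z + 7)
so the candidates are z = -6, z = -7.

Check the numerator P(z) = 3*z^2 + z - 1 at each one:
  P(-6) = 101 ≠ 0, so z = -6 is a (simple) pole.
  P(-7) = 139 ≠ 0, so z = -7 is a (simple) pole.

Poles of f: {-7, -6}

Final answer: {-7, -6}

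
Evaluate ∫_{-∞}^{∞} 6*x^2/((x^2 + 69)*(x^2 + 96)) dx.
Let f(z) = 6*z^2/((z^2 + 69)*(z^2 + 96)). The denominator has no real zeros and deg Q - deg P = 2 ≥ 2, so the integral of f over the upper semicircle |z| = R tends to 0 as R → ∞. Closing the contour in the upper half-plane,
  ∫_{-∞}^{∞} f(x) dx = 2πi · Σ Res(f, z_k)  over the poles with Im z_k > 0.

Zeros of the denominator: z^2 + 96 = 0 gives z = ±4*sqrt(6)*I; z^2 + 69 = 0 gives z = ±sqrt(69)*I.
Upper half-plane: z = 4*sqrt(6)*I, z = sqrt(69)*I (simple).

Each pole is a simple zero of Q(z) = z^4 + 165*z^2 + 6624, so Res(f, z₀) = P(z₀)/Q'(z₀) with P(z) = 6*z^2, Q'(z) = 4*z^3 + 330*z:
  Res(f, 4*sqrt(6)*I) = (-576)/(-216*sqrt(6)*I) = -4*sqrt(6)*I/9
  Res(f, sqrt(69)*I) = (-414)/(54*sqrt(69)*I) = sqrt(69)*I/9

Sum of residues: I*(-4*sqrt(6) + sqrt(69))/9
∫_{-∞}^{∞} f(x) dx = 2πi · (I*(-4*sqrt(6) + sqrt(69))/9) = 2*pi*(-sqrt(69) + 4*sqrt(6))/9

Final answer: 2*pi*(-sqrt(69) + 4*sqrt(6))/9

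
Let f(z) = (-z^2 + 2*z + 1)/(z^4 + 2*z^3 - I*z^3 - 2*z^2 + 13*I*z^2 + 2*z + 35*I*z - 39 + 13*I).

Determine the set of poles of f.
{-3 + I, -2 + 3*I, -I, 3 - 2*I}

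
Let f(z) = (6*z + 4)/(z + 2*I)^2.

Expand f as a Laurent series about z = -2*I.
Put w = z - (-2*I), i.e. z = w - 2*I. The denominator is w^2, so it suffices to rewrite the numerator in powers of w.

P(z) = 6*z + 4
P(w - 2*I) = 4 - 12*I + 6*w

Dividing each term by w^2:
  f = (4 - 12*I)/w^2 + 6/w

Substituting back w = z + 2*I:
  f(z) = (4 - 12*I)/(z + 2*I)^2 + 6/(z + 2*I)

The series is finite because the numerator is a polynomial; the negative powers form the principal part, and the coefficient of 1/(z + 2*I) gives Res(f, -2*I) = 6.

Final answer: (4 - 12*I)/(z + 2*I)^2 + 6/(z + 2*I)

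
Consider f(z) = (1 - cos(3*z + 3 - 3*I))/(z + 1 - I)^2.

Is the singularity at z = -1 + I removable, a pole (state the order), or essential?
removable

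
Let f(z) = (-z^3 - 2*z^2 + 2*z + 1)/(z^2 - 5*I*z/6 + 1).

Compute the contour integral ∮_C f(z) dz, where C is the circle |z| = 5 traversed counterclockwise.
By the residue theorem, ∮_C f(z) dz = 2πi · (sum of the residues of f at the poles inside |z| = 5).

The denominator factors as (z + 2*I/3)*(z - 3*I/2), so the singularities of f are simple poles at z = -2*I/3, z = 3*I/2.
  |-2*I/3|² = 4/9 < 25 = 5², so this pole is inside the contour.
  |3*I/2|² = 9/4 < 25 = 5², so this pole is inside the contour.

With P(z) = -z^3 - 2*z^2 + 2*z + 1 and Q(z) = z^2 - 5*I*z/6 + 1, each pole is simple, so Res(f, z₀) = P(z₀)/Q'(z₀) with Q'(z) = 2*z - 5*I/6.
  Res(f, -2*I/3) = P(-2*I/3)/Q'(-2*I/3) = (17/9 - 44*I/27)/(-13*I/6) = 88/117 + 34*I/39
  Res(f, 3*I/2) = P(3*I/2)/Q'(3*I/2) = (11/2 + 51*I/8)/(13*I/6) = 153/52 - 33*I/13

Sum of residues inside C: 133/36 - 5*I/3
∮_C f(z) dz = 2πi · (133/36 - 5*I/3) = pi*(10/3 + 133*I/18)

Final answer: pi*(10/3 + 133*I/18)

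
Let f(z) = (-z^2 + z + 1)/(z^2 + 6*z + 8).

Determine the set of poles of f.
The singularities of f are the zeros of the denominator. Factoring,
  z^2 + 6*z + 8 = (z + 4)*(z + 2)
so the candidates are z = -4, z = -2.

Check the numerator P(z) = -z^2 + z + 1 at each one:
  P(-4) = -19 ≠ 0, so z = -4 is a (simple) pole.
  P(-2) = -5 ≠ 0, so z = -2 is a (simple) pole.

Poles of f: {-4, -2}

Final answer: {-4, -2}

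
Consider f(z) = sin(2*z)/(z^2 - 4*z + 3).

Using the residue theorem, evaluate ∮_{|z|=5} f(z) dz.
By the residue theorem, ∮_C f(z) dz = 2πi · (sum of the residues of f at the poles inside |z| = 5).

The denominator factors as (z - 1)*(z - 3), so the singularities of f are simple poles at z = 1, z = 3.
  |1|² = 1 < 25 = 5², so this pole is inside the contour.
  |3|² = 9 < 25 = 5², so this pole is inside the contour.

With P(z) = sin(2*z) and Q(z) = z^2 - 4*z + 3, each pole is simple, so Res(f, z₀) = P(z₀)/Q'(z₀) with Q'(z) = 2*z - 4.
  Res(f, 1) = P(1)/Q'(1) = (sin(2))/(-2) = -sin(2)/2
  Res(f, 3) = P(3)/Q'(3) = (sin(6))/(2) = sin(6)/2

Sum of residues inside C: -sin(2)/2 + sin(6)/2
∮_C f(z) dz = 2πi · (-sin(2)/2 + sin(6)/2) = -I*pi*sin(2) + I*pi*sin(6)

Final answer: -I*pi*sin(2) + I*pi*sin(6)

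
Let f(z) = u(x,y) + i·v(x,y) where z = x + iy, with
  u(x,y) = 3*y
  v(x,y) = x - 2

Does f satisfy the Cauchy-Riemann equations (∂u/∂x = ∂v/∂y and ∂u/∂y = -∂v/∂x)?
∂u/∂x = 0
∂v/∂y = 0
∂u/∂y = 3
∂v/∂x = 1
∂u/∂y ≠ -∂v/∂x; the Cauchy-Riemann equations are not satisfied, so f is not analytic.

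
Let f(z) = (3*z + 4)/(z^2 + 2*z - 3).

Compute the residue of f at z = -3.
5/4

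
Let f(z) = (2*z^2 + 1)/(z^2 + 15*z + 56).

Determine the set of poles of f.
The singularities of f are the zeros of the denominator. Factoring,
  z^2 + 15*z + 56 = (z + 8)*(z + 7)
so the candidates are z = -8, z = -7.

Check the numerator P(z) = 2*z^2 + 1 at each one:
  P(-8) = 129 ≠ 0, so z = -8 is a (simple) pole.
  P(-7) = 99 ≠ 0, so z = -7 is a (simple) pole.

Poles of f: {-8, -7}

Final answer: {-8, -7}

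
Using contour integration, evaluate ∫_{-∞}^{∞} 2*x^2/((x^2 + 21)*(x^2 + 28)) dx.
Let f(z) = 2*z^2/((z^2 + 21)*(z^2 + 28)). The denominator has no real zeros and deg Q - deg P = 2 ≥ 2, so the integral of f over the upper semicircle |z| = R tends to 0 as R → ∞. Closing the contour in the upper half-plane,
  ∫_{-∞}^{∞} f(x) dx = 2πi · Σ Res(f, z_k)  over the poles with Im z_k > 0.

Zeros of the denominator: z^2 + 21 = 0 gives z = ±sqrt(21)*I; z^2 + 28 = 0 gives z = ±2*sqrt(7)*I.
Upper half-plane: z = sqrt(21)*I, z = 2*sqrt(7)*I (simple).

Each pole is a simple zero of Q(z) = z^4 + 49*z^2 + 588, so Res(f, z₀) = P(z₀)/Q'(z₀) with P(z) = 2*z^2, Q'(z) = 4*z^3 + 98*z:
  Res(f, sqrt(21)*I) = (-42)/(14*sqrt(21)*I) = sqrt(21)*I/7
  Res(f, 2*sqrt(7)*I) = (-56)/(-28*sqrt(7)*I) = -2*sqrt(7)*I/7

Sum of residues: I*(-2*sqrt(7) + sqrt(21))/7
∫_{-∞}^{∞} f(x) dx = 2πi · (I*(-2*sqrt(7) + sqrt(21))/7) = 2*pi*(-sqrt(21) + 2*sqrt(7))/7

Final answer: 2*pi*(-sqrt(21) + 2*sqrt(7))/7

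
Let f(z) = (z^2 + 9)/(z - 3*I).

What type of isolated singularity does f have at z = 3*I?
The numerator vanishes at z = 3*I ((3*I)^2 = -9), so it is divisible by z - 3*I:
  z^2 + 9 = (z - 3*I)*(z + 3*I)
Hence for z ≠ 3*I, f(z) = z + 3*I, a polynomial, and lim_{z→3*I} f(z) = 6*I is finite.
So the singularity is removable.

Final answer: removable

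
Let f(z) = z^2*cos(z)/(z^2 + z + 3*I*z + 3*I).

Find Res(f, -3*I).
Write f(z) = P(z)/Q(z) with P(z) = z^2*cos(z) and Q(z) = z^2 + z + 3*I*z + 3*I.
The denominator factors as Q(z) = (z + 1)*(z + 3*I), so z = -3*I is a simple zero of Q and P is analytic there; z = -3*I is therefore a simple pole and
  Res(f, z₀) = P(z₀)/Q'(z₀).

Q'(z) = 2*z + 1 + 3*I, so Q'(-3*I) = 1 - 3*I.
P(-3*I) = -9*cosh(3).

Res(f, -3*I) = (-9*cosh(3))/(1 - 3*I) = (-9/10 - 27*I/10)*cosh(3)

Final answer: (-9/10 - 27*I/10)*cosh(3)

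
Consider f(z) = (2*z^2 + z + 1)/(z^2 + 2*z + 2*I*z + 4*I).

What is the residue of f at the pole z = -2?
-7/4 - 7*I/4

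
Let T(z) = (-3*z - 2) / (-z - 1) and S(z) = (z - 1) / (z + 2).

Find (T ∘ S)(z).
(5*z + 1)/(2*z + 1)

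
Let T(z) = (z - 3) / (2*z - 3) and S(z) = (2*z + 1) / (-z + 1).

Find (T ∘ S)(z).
(T ∘ S)(z) = T(S(z)) = ((1)*S(z) + (-3))/((2)*S(z) + (-3)). Multiply numerator and denominator by -z + 1:
  numerator:   (1)*(2*z + 1) + (-3)*(-z + 1) = 5*z - 2
  denominator: (2)*(2*z + 1) + (-3)*(-z + 1) = 7*z - 1
(T ∘ S)(z) = (5*z - 2)/(7*z - 1)

Final answer: (5*z - 2)/(7*z - 1)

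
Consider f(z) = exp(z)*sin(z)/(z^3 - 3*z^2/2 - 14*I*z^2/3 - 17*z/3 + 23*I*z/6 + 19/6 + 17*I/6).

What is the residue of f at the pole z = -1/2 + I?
Write f(z) = P(z)/Q(z) with P(z) = exp(z)*sin(z) and Q(z) = z^3 - 3*z^2/2 - 14*I*z^2/3 - 17*z/3 + 23*I*z/6 + 19/6 + 17*I/6.
The denominator factors as Q(z) = (z - 1 - 3*I)*(z - 1 - 2*I/3)*(z + 1/2 - I), so z = -1/2 + I is a simple zero of Q and P is analytic there; z = -1/2 + I is therefore a simple pole and
  Res(f, z₀) = P(z₀)/Q'(z₀).

Q'(z) = 3*z^2 - 3*z - 28*I*z/3 - 17/3 + 23*I/6, so Q'(-1/2 + I) = 35/12 + 5*I/2.
P(-1/2 + I) = -exp(-1/2 + I)*sin(1/2 - I).

Res(f, -1/2 + I) = (-exp(-1/2 + I)*sin(1/2 - I))/(35/12 + 5*I/2) = (-84/425 + 72*I/425)*exp(-1/2 + I)*sin(1/2 - I)

Final answer: (-84/425 + 72*I/425)*exp(-1/2 + I)*sin(1/2 - I)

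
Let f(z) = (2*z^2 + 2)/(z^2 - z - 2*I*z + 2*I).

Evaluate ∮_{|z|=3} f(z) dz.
By the residue theorem, ∮_C f(z) dz = 2πi · (sum of the residues of f at the poles inside |z| = 3).

The denominator factors as (z - 1)*(z - 2*I), so the singularities of f are simple poles at z = 1, z = 2*I.
  |1|² = 1 < 9 = 3², so this pole is inside the contour.
  |2*I|² = 4 < 9 = 3², so this pole is inside the contour.

With P(z) = 2*z^2 + 2 and Q(z) = z^2 - z - 2*I*z + 2*I, each pole is simple, so Res(f, z₀) = P(z₀)/Q'(z₀) with Q'(z) = 2*z - 1 - 2*I.
  Res(f, 1) = P(1)/Q'(1) = (4)/(1 - 2*I) = 4/5 + 8*I/5
  Res(f, 2*I) = P(2*I)/Q'(2*I) = (-6)/(-1 + 2*I) = 6/5 + 12*I/5

Sum of residues inside C: 2 + 4*I
∮_C f(z) dz = 2πi · (2 + 4*I) = pi*(-8 + 4*I)

Final answer: pi*(-8 + 4*I)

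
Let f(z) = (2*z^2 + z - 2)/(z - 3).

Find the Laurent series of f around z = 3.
Put w = z - (3), i.e. z = w + 3. The denominator is w, so it suffices to rewrite the numerator in powers of w.

P(z) = 2*z^2 + z - 2
P(w + 3) = 19 + 13*w + 2*w^2

Dividing each term by w:
  f = 19/w + 13 + 2*w

Substituting back w = z - 3:
  f(z) = 19/(z - 3) + 13 + 2*(z - 3)

The series is finite because the numerator is a polynomial; the negative powers form the principal part, and the coefficient of 1/(z - 3) gives Res(f, 3) = 19.

Final answer: 19/(z - 3) + 13 + 2*(z - 3)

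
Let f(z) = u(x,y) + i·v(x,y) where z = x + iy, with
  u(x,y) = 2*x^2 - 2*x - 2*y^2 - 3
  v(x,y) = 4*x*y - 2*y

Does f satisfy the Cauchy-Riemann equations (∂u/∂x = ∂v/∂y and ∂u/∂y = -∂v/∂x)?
∂u/∂x = 4*x - 2
∂v/∂y = 4*x - 2
∂u/∂y = -4*y
∂v/∂x = 4*y
∂u/∂x = ∂v/∂y and ∂u/∂y = -∂v/∂x hold identically; f is analytic.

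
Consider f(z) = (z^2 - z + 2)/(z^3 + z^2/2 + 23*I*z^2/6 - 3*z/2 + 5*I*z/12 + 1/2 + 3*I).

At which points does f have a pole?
The singularities of f are the zeros of the denominator. Factoring,
  z^3 + z^2/2 + 23*I*z^2/6 - 3*z/2 + 5*I*z/12 + 1/2 + 3*I = (z + 3*I/2)*(z + 1/2 + 3*I)*(z - 2*I/3)
so the candidates are z = -3*I/2, z = -1/2 - 3*I, z = 2*I/3.

Check the numerator P(z) = z^2 - z + 2 at each one:
  P(-3*I/2) = -1/4 + 3*I/2 ≠ 0, so z = -3*I/2 is a (simple) pole.
  P(-1/2 - 3*I) = -25/4 + 6*I ≠ 0, so z = -1/2 - 3*I is a (simple) pole.
  P(2*I/3) = 14/9 - 2*I/3 ≠ 0, so z = 2*I/3 is a (simple) pole.

Poles of f: {-1/2 - 3*I, -3*I/2, 2*I/3}

Final answer: {-1/2 - 3*I, -3*I/2, 2*I/3}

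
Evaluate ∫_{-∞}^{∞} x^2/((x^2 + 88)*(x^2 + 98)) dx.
Let f(z) = z^2/((z^2 + 88)*(z^2 + 98)). The denominator has no real zeros and deg Q - deg P = 2 ≥ 2, so the integral of f over the upper semicircle |z| = R tends to 0 as R → ∞. Closing the contour in the upper half-plane,
  ∫_{-∞}^{∞} f(x) dx = 2πi · Σ Res(f, z_k)  over the poles with Im z_k > 0.

Zeros of the denominator: z^2 + 98 = 0 gives z = ±7*sqrt(2)*I; z^2 + 88 = 0 gives z = ±2*sqrt(22)*I.
Upper half-plane: z = 7*sqrt(2)*I, z = 2*sqrt(22)*I (simple).

Each pole is a simple zero of Q(z) = z^4 + 186*z^2 + 8624, so Res(f, z₀) = P(z₀)/Q'(z₀) with P(z) = z^2, Q'(z) = 4*z^3 + 372*z:
  Res(f, 7*sqrt(2)*I) = (-98)/(-140*sqrt(2)*I) = -7*sqrt(2)*I/20
  Res(f, 2*sqrt(22)*I) = (-88)/(40*sqrt(22)*I) = sqrt(22)*I/10

Sum of residues: I*(-7*sqrt(2) + 2*sqrt(22))/20
∫_{-∞}^{∞} f(x) dx = 2πi · (I*(-7*sqrt(2) + 2*sqrt(22))/20) = pi*(-2*sqrt(22) + 7*sqrt(2))/10

Final answer: pi*(-2*sqrt(22) + 7*sqrt(2))/10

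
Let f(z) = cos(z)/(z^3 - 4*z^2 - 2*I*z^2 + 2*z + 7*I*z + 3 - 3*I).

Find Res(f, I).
(3/10 + I/10)*cosh(1)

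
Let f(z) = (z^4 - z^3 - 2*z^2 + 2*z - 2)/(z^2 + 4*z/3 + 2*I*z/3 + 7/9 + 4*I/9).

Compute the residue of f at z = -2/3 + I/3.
Write f(z) = P(z)/Q(z) with P(z) = z^4 - z^3 - 2*z^2 + 2*z - 2 and Q(z) = z^2 + 4*z/3 + 2*I*z/3 + 7/9 + 4*I/9.
The denominator factors as Q(z) = (z + 2/3 + I)*(z + 2/3 - I/3), so z = -2/3 + I/3 is a simple zero of Q and P is analytic there; z = -2/3 + I/3 is therefore a simple pole and
  Res(f, z₀) = P(z₀)/Q'(z₀).

Q'(z) = 2*z + 4/3 + 2*I/3, so Q'(-2/3 + I/3) = 4*I/3.
P(-2/3 + I/3) = -325/81 + 23*I/27.

Res(f, -2/3 + I/3) = (-325/81 + 23*I/27)/(4*I/3) = 23/36 + 325*I/108

Final answer: 23/36 + 325*I/108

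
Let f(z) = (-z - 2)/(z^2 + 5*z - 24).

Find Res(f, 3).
Write f(z) = P(z)/Q(z) with P(z) = -z - 2 and Q(z) = z^2 + 5*z - 24.
The denominator factors as Q(z) = (z + 8)*(z - 3), so z = 3 is a simple zero of Q and P is analytic there; z = 3 is therefore a simple pole and
  Res(f, z₀) = P(z₀)/Q'(z₀).

Q'(z) = 2*z + 5, so Q'(3) = 11.
P(3) = -5.

Res(f, 3) = (-5)/(11) = -5/11

Final answer: -5/11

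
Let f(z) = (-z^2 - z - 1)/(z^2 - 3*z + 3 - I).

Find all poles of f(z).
The singularities of f are the zeros of the denominator. Factoring,
  z^2 - 3*z + 3 - I = (z - 2 - I)*(z - 1 + I)
so the candidates are z = 2 + I, z = 1 - I.

Check the numerator P(z) = -z^2 - z - 1 at each one:
  P(2 + I) = -6 - 5*I ≠ 0, so z = 2 + I is a (simple) pole.
  P(1 - I) = -2 + 3*I ≠ 0, so z = 1 - I is a (simple) pole.

Poles of f: {1 - I, 2 + I}

Final answer: {1 - I, 2 + I}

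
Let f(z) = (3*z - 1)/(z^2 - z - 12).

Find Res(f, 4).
Write f(z) = P(z)/Q(z) with P(z) = 3*z - 1 and Q(z) = z^2 - z - 12.
The denominator factors as Q(z) = (z + 3)*(z - 4), so z = 4 is a simple zero of Q and P is analytic there; z = 4 is therefore a simple pole and
  Res(f, z₀) = P(z₀)/Q'(z₀).

Q'(z) = 2*z - 1, so Q'(4) = 7.
P(4) = 11.

Res(f, 4) = (11)/(7) = 11/7

Final answer: 11/7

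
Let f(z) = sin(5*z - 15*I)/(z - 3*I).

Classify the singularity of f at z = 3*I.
Let u = z - 3*I. The argument of sin is 5*z - 15*I = 5u, so
  f = sin(5u)/u = ((5u) - (5u)^3/6 + ...)/u = 5 - (125/6)*u^2 + ...
The Laurent expansion about u = 0 has no negative powers; equivalently lim_{z→3*I} f(z) = 5 exists and is finite.
So the singularity is removable.

Final answer: removable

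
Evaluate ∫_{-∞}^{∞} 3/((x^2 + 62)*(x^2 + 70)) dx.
3*pi*(-31*sqrt(70) + 35*sqrt(62))/17360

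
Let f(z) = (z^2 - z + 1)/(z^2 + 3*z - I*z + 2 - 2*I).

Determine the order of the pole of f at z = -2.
Factor the denominator:
  z^2 + 3*z - I*z + 2 - 2*I = (z + 2)*(z + 1 - I)

The numerator P(z) = z^2 - z + 1 has P(-2) = 7 ≠ 0, so no factor of (z + 2) cancels.
Near z = -2 we can therefore write f(z) = g(z)/(z + 2) with g analytic at -2 and g(-2) ≠ 0 (g is the numerator divided by the remaining denominator factors).

Hence z = -2 is a pole of order 1.

Final answer: 1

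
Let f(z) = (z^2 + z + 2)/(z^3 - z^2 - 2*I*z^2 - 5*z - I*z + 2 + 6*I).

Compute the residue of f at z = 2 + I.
33/17 + 13*I/17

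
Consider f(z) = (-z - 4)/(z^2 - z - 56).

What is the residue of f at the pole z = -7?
-1/5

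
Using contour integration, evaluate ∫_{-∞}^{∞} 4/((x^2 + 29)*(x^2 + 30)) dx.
Let f(z) = 4/((z^2 + 29)*(z^2 + 30)). The denominator has no real zeros and deg Q - deg P = 4 ≥ 2, so the integral of f over the upper semicircle |z| = R tends to 0 as R → ∞. Closing the contour in the upper half-plane,
  ∫_{-∞}^{∞} f(x) dx = 2πi · Σ Res(f, z_k)  over the poles with Im z_k > 0.

Zeros of the denominator: z^2 + 30 = 0 gives z = ±sqrt(30)*I; z^2 + 29 = 0 gives z = ±sqrt(29)*I.
Upper half-plane: z = sqrt(29)*I, z = sqrt(30)*I (simple).

Each pole is a simple zero of Q(z) = z^4 + 59*z^2 + 870, so Res(f, z₀) = P(z₀)/Q'(z₀) with P(z) = 4, Q'(z) = 4*z^3 + 118*z:
  Res(f, sqrt(29)*I) = (4)/(2*sqrt(29)*I) = -2*sqrt(29)*I/29
  Res(f, sqrt(30)*I) = (4)/(-2*sqrt(30)*I) = sqrt(30)*I/15

Sum of residues: I*(-30*sqrt(29) + 29*sqrt(30))/435
∫_{-∞}^{∞} f(x) dx = 2πi · (I*(-30*sqrt(29) + 29*sqrt(30))/435) = 2*pi*(-29*sqrt(30) + 30*sqrt(29))/435

Final answer: 2*pi*(-29*sqrt(30) + 30*sqrt(29))/435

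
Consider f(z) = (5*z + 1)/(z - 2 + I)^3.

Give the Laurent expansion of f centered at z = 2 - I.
Put w = z - (2 - I), i.e. z = w + 2 - I. The denominator is w^3, so it suffices to rewrite the numerator in powers of w.

P(z) = 5*z + 1
P(w + 2 - I) = 11 - 5*I + 5*w

Dividing each term by w^3:
  f = (11 - 5*I)/w^3 + 5/w^2

Substituting back w = z - 2 + I:
  f(z) = (11 - 5*I)/(z - 2 + I)^3 + 5/(z - 2 + I)^2

The series is finite because the numerator is a polynomial; the negative powers form the principal part.

Final answer: (11 - 5*I)/(z - 2 + I)^3 + 5/(z - 2 + I)^2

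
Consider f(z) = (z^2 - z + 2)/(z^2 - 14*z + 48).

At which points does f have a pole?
{6, 8}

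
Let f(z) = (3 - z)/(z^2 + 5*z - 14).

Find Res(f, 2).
1/9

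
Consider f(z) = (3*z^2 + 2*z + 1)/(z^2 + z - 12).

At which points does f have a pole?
The singularities of f are the zeros of the denominator. Factoring,
  z^2 + z - 12 = (z + 4)*(z - 3)
so the candidates are z = -4, z = 3.

Check the numerator P(z) = 3*z^2 + 2*z + 1 at each one:
  P(-4) = 41 ≠ 0, so z = -4 is a (simple) pole.
  P(3) = 34 ≠ 0, so z = 3 is a (simple) pole.

Poles of f: {-4, 3}

Final answer: {-4, 3}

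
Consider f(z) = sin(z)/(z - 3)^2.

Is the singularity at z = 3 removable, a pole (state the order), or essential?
Write f(z) = g(z)/(z - 3)^2 with g(z) = sin(z).
g is entire and g(3) = sin(3) ≠ 0, so no factor of (z - 3) cancels: the Laurent expansion of f about z = 3 starts at the power -2, i.e. lim_{z→z₀} (z - z₀)^2 f(z) = sin(3) is finite and nonzero.
So z = 3 is a pole of order 2.

Final answer: pole of order 2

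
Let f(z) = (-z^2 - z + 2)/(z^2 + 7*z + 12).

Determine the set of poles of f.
The singularities of f are the zeros of the denominator. Factoring,
  z^2 + 7*z + 12 = (z + 4)*(z + 3)
so the candidates are z = -4, z = -3.

Check the numerator P(z) = -z^2 - z + 2 at each one:
  P(-4) = -10 ≠ 0, so z = -4 is a (simple) pole.
  P(-3) = -4 ≠ 0, so z = -3 is a (simple) pole.

Poles of f: {-4, -3}

Final answer: {-4, -3}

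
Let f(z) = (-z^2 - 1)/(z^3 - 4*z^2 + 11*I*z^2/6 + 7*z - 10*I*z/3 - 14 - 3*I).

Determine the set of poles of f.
{3*I/2, 1 - 3*I, 3 - I/3}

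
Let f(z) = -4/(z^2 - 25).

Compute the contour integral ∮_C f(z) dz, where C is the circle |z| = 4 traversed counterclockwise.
By the residue theorem, ∮_C f(z) dz = 2πi · (sum of the residues of f at the poles inside |z| = 4).

The denominator factors as (z - 5)*(z + 5), so the singularities of f are simple poles at z = 5, z = -5.
  |5|² = 25 > 16 = 4², so this pole is outside the contour.
  |-5|² = 25 > 16 = 4², so this pole is outside the contour.

No pole lies inside the contour, so f is analytic on and inside C and the integral is 0 (Cauchy's theorem).

Final answer: 0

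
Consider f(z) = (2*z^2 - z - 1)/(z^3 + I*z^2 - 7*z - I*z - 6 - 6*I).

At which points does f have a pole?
The singularities of f are the zeros of the denominator. Factoring,
  z^3 + I*z^2 - 7*z - I*z - 6 - 6*I = (z + 1 + I)*(z - 3)*(z + 2)
so the candidates are z = -1 - I, z = 3, z = -2.

Check the numerator P(z) = 2*z^2 - z - 1 at each one:
  P(-1 - I) = 5*I ≠ 0, so z = -1 - I is a (simple) pole.
  P(3) = 14 ≠ 0, so z = 3 is a (simple) pole.
  P(-2) = 9 ≠ 0, so z = -2 is a (simple) pole.

Poles of f: {-2, -1 - I, 3}

Final answer: {-2, -1 - I, 3}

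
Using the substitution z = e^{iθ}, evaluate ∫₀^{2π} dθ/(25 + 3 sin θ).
sqrt(154)*pi/154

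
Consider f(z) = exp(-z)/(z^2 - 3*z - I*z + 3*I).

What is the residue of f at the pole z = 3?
Write f(z) = P(z)/Q(z) with P(z) = exp(-z) and Q(z) = z^2 - 3*z - I*z + 3*I.
The denominator factors as Q(z) = (z - I)*(z - 3), so z = 3 is a simple zero of Q and P is analytic there; z = 3 is therefore a simple pole and
  Res(f, z₀) = P(z₀)/Q'(z₀).

Q'(z) = 2*z - 3 - I, so Q'(3) = 3 - I.
P(3) = exp(-3).

Res(f, 3) = (exp(-3))/(3 - I) = (3/10 + I/10)*exp(-3)

Final answer: (3/10 + I/10)*exp(-3)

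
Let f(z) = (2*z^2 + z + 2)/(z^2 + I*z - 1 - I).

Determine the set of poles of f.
{-1 - I, 1}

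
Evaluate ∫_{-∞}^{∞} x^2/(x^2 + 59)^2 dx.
sqrt(59)*pi/118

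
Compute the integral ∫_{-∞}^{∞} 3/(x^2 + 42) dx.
sqrt(42)*pi/14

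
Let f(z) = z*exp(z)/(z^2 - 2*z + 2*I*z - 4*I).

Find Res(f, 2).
Write f(z) = P(z)/Q(z) with P(z) = z*exp(z) and Q(z) = z^2 - 2*z + 2*I*z - 4*I.
The denominator factors as Q(z) = (z - 2)*(z + 2*I), so z = 2 is a simple zero of Q and P is analytic there; z = 2 is therefore a simple pole and
  Res(f, z₀) = P(z₀)/Q'(z₀).

Q'(z) = 2*z - 2 + 2*I, so Q'(2) = 2 + 2*I.
P(2) = 2*exp(2).

Res(f, 2) = (2*exp(2))/(2 + 2*I) = (1/2 - I/2)*exp(2)

Final answer: (1/2 - I/2)*exp(2)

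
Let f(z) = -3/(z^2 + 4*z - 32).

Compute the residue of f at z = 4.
Write f(z) = P(z)/Q(z) with P(z) = -3 and Q(z) = z^2 + 4*z - 32.
The denominator factors as Q(z) = (z + 8)*(z - 4), so z = 4 is a simple zero of Q and P is analytic there; z = 4 is therefore a simple pole and
  Res(f, z₀) = P(z₀)/Q'(z₀).

Q'(z) = 2*z + 4, so Q'(4) = 12.
P(4) = -3.

Res(f, 4) = (-3)/(12) = -1/4

Final answer: -1/4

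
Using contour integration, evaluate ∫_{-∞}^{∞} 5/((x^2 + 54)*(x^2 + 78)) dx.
Let f(z) = 5/((z^2 + 54)*(z^2 + 78)). The denominator has no real zeros and deg Q - deg P = 4 ≥ 2, so the integral of f over the upper semicircle |z| = R tends to 0 as R → ∞. Closing the contour in the upper half-plane,
  ∫_{-∞}^{∞} f(x) dx = 2πi · Σ Res(f, z_k)  over the poles with Im z_k > 0.

Zeros of the denominator: z^2 + 54 = 0 gives z = ±3*sqrt(6)*I; z^2 + 78 = 0 gives z = ±sqrt(78)*I.
Upper half-plane: z = 3*sqrt(6)*I, z = sqrt(78)*I (simple).

Each pole is a simple zero of Q(z) = z^4 + 132*z^2 + 4212, so Res(f, z₀) = P(z₀)/Q'(z₀) with P(z) = 5, Q'(z) = 4*z^3 + 264*z:
  Res(f, 3*sqrt(6)*I) = (5)/(144*sqrt(6)*I) = -5*sqrt(6)*I/864
  Res(f, sqrt(78)*I) = (5)/(-48*sqrt(78)*I) = 5*sqrt(78)*I/3744

Sum of residues: 5*I*(-13*sqrt(6) + 3*sqrt(78))/11232
∫_{-∞}^{∞} f(x) dx = 2πi · (5*I*(-13*sqrt(6) + 3*sqrt(78))/11232) = 5*pi*(-3*sqrt(78) + 13*sqrt(6))/5616

Final answer: 5*pi*(-3*sqrt(78) + 13*sqrt(6))/5616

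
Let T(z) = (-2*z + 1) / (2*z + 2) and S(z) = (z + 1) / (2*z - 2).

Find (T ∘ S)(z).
(T ∘ S)(z) = T(S(z)) = ((-2)*S(z) + (1))/((2)*S(z) + (2)). Multiply numerator and denominator by 2*z - 2:
  numerator:   (-2)*(z + 1) + (1)*(2*z - 2) = -4
  denominator: (2)*(z + 1) + (2)*(2*z - 2) = 6*z - 2
(T ∘ S)(z) = -4/(6*z - 2) = -2/(3*z - 1)

Final answer: -2/(3*z - 1)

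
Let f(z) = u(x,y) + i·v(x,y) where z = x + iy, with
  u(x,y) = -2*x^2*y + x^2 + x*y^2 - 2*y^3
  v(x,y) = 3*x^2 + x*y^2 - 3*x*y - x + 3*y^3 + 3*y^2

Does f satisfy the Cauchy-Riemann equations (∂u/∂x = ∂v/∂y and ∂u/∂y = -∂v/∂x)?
∂u/∂x = -4*x*y + 2*x + y^2
∂v/∂y = 2*x*y - 3*x + 9*y^2 + 6*y
∂u/∂y = -2*x^2 + 2*x*y - 6*y^2
∂v/∂x = 6*x + y^2 - 3*y - 1
∂u/∂x ≠ ∂v/∂y and ∂u/∂y ≠ -∂v/∂x; the Cauchy-Riemann equations are not satisfied, so f is not analytic.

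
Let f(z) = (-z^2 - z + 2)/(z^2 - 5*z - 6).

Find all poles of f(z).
The singularities of f are the zeros of the denominator. Factoring,
  z^2 - 5*z - 6 = (z - 6)*(z + 1)
so the candidates are z = 6, z = -1.

Check the numerator P(z) = -z^2 - z + 2 at each one:
  P(6) = -40 ≠ 0, so z = 6 is a (simple) pole.
  P(-1) = 2 ≠ 0, so z = -1 is a (simple) pole.

Poles of f: {-1, 6}

Final answer: {-1, 6}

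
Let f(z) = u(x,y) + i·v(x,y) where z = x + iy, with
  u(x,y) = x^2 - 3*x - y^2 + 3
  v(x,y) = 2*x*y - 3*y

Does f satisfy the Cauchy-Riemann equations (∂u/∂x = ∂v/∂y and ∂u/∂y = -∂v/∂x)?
∂u/∂x = 2*x - 3
∂v/∂y = 2*x - 3
∂u/∂y = -2*y
∂v/∂x = 2*y
∂u/∂x = ∂v/∂y and ∂u/∂y = -∂v/∂x hold identically; f is analytic.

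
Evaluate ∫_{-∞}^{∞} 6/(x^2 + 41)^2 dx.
Let f(z) = 6/(z^2 + 41)^2. The denominator has no real zeros and deg Q - deg P = 4 ≥ 2, so the integral of f over the upper semicircle |z| = R tends to 0 as R → ∞. Closing the contour in the upper half-plane,
  ∫_{-∞}^{∞} f(x) dx = 2πi · Σ Res(f, z_k)  over the poles with Im z_k > 0.

Zeros of the denominator: z^2 + 41 = 0 gives z = ±sqrt(41)*I.
Upper half-plane: z = sqrt(41)*I (a pole of order 2).

Write f(z) = g(z)/(z - sqrt(41)*I)^2 with g(z) = 6/(z + sqrt(41)*I)^2. For a double pole, Res(f, z₀) = g'(z₀):
  g'(z) = -12/(z + sqrt(41)*I)^3
  Res(f, sqrt(41)*I) = g'(sqrt(41)*I) = -3*sqrt(41)*I/3362

∫_{-∞}^{∞} f(x) dx = 2πi · (-3*sqrt(41)*I/3362) = 3*sqrt(41)*pi/1681

Final answer: 3*sqrt(41)*pi/1681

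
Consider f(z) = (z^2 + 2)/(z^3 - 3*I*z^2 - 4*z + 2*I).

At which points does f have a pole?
The singularities of f are the zeros of the denominator. Factoring,
  z^3 - 3*I*z^2 - 4*z + 2*I = (z - 1 - I)*(z - I)*(z + 1 - I)
so the candidates are z = 1 + I, z = I, z = -1 + I.

Check the numerator P(z) = z^2 + 2 at each one:
  P(1 + I) = 2 + 2*I ≠ 0, so z = 1 + I is a (simple) pole.
  P(I) = 1 ≠ 0, so z = I is a (simple) pole.
  P(-1 + I) = 2 - 2*I ≠ 0, so z = -1 + I is a (simple) pole.

Poles of f: {-1 + I, I, 1 + I}

Final answer: {-1 + I, I, 1 + I}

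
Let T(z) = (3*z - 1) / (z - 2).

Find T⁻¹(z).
(2*z - 1)/(z - 3)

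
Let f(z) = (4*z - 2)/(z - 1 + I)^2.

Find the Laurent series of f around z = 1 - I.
Put w = z - (1 - I), i.e. z = w + 1 - I. The denominator is w^2, so it suffices to rewrite the numerator in powers of w.

P(z) = 4*z - 2
P(w + 1 - I) = 2 - 4*I + 4*w

Dividing each term by w^2:
  f = (2 - 4*I)/w^2 + 4/w

Substituting back w = z - 1 + I:
  f(z) = (2 - 4*I)/(z - 1 + I)^2 + 4/(z - 1 + I)

The series is finite because the numerator is a polynomial; the negative powers form the principal part, and the coefficient of 1/(z - 1 + I) gives Res(f, 1 - I) = 4.

Final answer: (2 - 4*I)/(z - 1 + I)^2 + 4/(z - 1 + I)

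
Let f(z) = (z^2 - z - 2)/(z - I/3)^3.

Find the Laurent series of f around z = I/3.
Put w = z - (I/3), i.e. z = w + I/3. The denominator is w^3, so it suffices to rewrite the numerator in powers of w.

P(z) = z^2 - z - 2
P(w + I/3) = -19/9 - I/3 + (-1 + 2*I/3)*w + w^2

Dividing each term by w^3:
  f = (-19/9 - I/3)/w^3 + (-1 + 2*I/3)/w^2 + 1/w

Substituting back w = z - I/3:
  f(z) = (-19/9 - I/3)/(z - I/3)^3 + (-1 + 2*I/3)/(z - I/3)^2 + 1/(z - I/3)

The series is finite because the numerator is a polynomial; the negative powers form the principal part, and the coefficient of 1/(z - I/3) gives Res(f, I/3) = 1.

Final answer: (-19/9 - I/3)/(z - I/3)^3 + (-1 + 2*I/3)/(z - I/3)^2 + 1/(z - I/3)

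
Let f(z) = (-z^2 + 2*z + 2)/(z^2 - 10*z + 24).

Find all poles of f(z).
The singularities of f are the zeros of the denominator. Factoring,
  z^2 - 10*z + 24 = (z - 6)*(z - 4)
so the candidates are z = 6, z = 4.

Check the numerator P(z) = -z^2 + 2*z + 2 at each one:
  P(6) = -22 ≠ 0, so z = 6 is a (simple) pole.
  P(4) = -6 ≠ 0, so z = 4 is a (simple) pole.

Poles of f: {4, 6}

Final answer: {4, 6}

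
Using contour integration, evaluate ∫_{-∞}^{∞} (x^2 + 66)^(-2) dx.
sqrt(66)*pi/8712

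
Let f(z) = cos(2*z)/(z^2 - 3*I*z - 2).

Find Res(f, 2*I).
Write f(z) = P(z)/Q(z) with P(z) = cos(2*z) and Q(z) = z^2 - 3*I*z - 2.
The denominator factors as Q(z) = (z - I)*(z - 2*I), so z = 2*I is a simple zero of Q and P is analytic there; z = 2*I is therefore a simple pole and
  Res(f, z₀) = P(z₀)/Q'(z₀).

Q'(z) = 2*z - 3*I, so Q'(2*I) = I.
P(2*I) = cosh(4).

Res(f, 2*I) = (cosh(4))/(I) = -I*cosh(4)

Final answer: -I*cosh(4)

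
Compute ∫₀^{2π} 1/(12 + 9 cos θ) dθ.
Let J = ∫₀^{2π} dθ/(12 + 9 cos θ).
Put z = e^{iθ}: then cos θ = (z + 1/z)/2, dθ = dz/(iz), and z runs once counterclockwise around |z| = 1:
  J = ∮_{|z|=1} 1/(12 + 9*(z + 1/z)/2) · dz/(iz) = (2/i) ∮_{|z|=1} dz/(9*z^2 + 24*z + 9).
The roots of 9*z^2 + 24*z + 9 are z = (-12 ± sqrt(12^2 - 9^2))/9, with sqrt(63) = 3*sqrt(7); their product is 1, so only z₊ = -4/3 + sqrt(7)/3 lies inside the unit circle (z₋ = -4/3 - sqrt(7)/3 lies outside).
z₊ is a simple zero of q(z) = 9*z^2 + 24*z + 9, so Res(1/q, z₊) = 1/q'(z₊) with q'(z) = 18*z + 24; and q'(z₊) = 9*(z₊ - z₋) = 6*sqrt(7).
Therefore J = (2/i) · 2πi · 1/(6*sqrt(7)) = 2*pi/(3*sqrt(7)) = 2*sqrt(7)*pi/21

Final answer: 2*sqrt(7)*pi/21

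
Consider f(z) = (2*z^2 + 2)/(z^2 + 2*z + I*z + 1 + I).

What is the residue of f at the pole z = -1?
Write f(z) = P(z)/Q(z) with P(z) = 2*z^2 + 2 and Q(z) = z^2 + 2*z + I*z + 1 + I.
The denominator factors as Q(z) = (z + 1 + I)*(z + 1), so z = -1 is a simple zero of Q and P is analytic there; z = -1 is therefore a simple pole and
  Res(f, z₀) = P(z₀)/Q'(z₀).

Q'(z) = 2*z + 2 + I, so Q'(-1) = I.
P(-1) = 4.

Res(f, -1) = (4)/(I) = -4*I

Final answer: -4*I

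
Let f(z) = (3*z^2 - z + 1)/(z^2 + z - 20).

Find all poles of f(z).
The singularities of f are the zeros of the denominator. Factoring,
  z^2 + z - 20 = (z - 4)*(z + 5)
so the candidates are z = 4, z = -5.

Check the numerator P(z) = 3*z^2 - z + 1 at each one:
  P(4) = 45 ≠ 0, so z = 4 is a (simple) pole.
  P(-5) = 81 ≠ 0, so z = -5 is a (simple) pole.

Poles of f: {-5, 4}

Final answer: {-5, 4}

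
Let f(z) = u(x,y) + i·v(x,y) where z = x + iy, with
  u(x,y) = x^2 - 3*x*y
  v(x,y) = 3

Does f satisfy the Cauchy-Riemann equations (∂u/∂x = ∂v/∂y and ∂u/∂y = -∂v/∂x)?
∂u/∂x = 2*x - 3*y
∂v/∂y = 0
∂u/∂y = -3*x
∂v/∂x = 0
∂u/∂x ≠ ∂v/∂y and ∂u/∂y ≠ -∂v/∂x; the Cauchy-Riemann equations are not satisfied, so f is not analytic.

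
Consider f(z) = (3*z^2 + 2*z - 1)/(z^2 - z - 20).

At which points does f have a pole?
The singularities of f are the zeros of the denominator. Factoring,
  z^2 - z - 20 = (z - 5)*(z + 4)
so the candidates are z = 5, z = -4.

Check the numerator P(z) = 3*z^2 + 2*z - 1 at each one:
  P(5) = 84 ≠ 0, so z = 5 is a (simple) pole.
  P(-4) = 39 ≠ 0, so z = -4 is a (simple) pole.

Poles of f: {-4, 5}

Final answer: {-4, 5}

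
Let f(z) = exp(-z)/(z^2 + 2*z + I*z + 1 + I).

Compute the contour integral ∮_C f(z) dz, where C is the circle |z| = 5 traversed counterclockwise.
By the residue theorem, ∮_C f(z) dz = 2πi · (sum of the residues of f at the poles inside |z| = 5).

The denominator factors as (z + 1)*(z + 1 + I), so the singularities of f are simple poles at z = -1, z = -1 - I.
  |-1|² = 1 < 25 = 5², so this pole is inside the contour.
  |-1 - I|² = 2 < 25 = 5², so this pole is inside the contour.

With P(z) = exp(-z) and Q(z) = z^2 + 2*z + I*z + 1 + I, each pole is simple, so Res(f, z₀) = P(z₀)/Q'(z₀) with Q'(z) = 2*z + 2 + I.
  Res(f, -1) = P(-1)/Q'(-1) = (exp(1))/(I) = -exp(1)*I
  Res(f, -1 - I) = P(-1 - I)/Q'(-1 - I) = (exp(1 + I))/(-I) = I*exp(1 + I)

Sum of residues inside C: -exp(1)*I + I*exp(1 + I)
∮_C f(z) dz = 2πi · (-exp(1)*I + I*exp(1 + I)) = 2*exp(1)*pi - 2*pi*exp(1 + I)

Final answer: 2*exp(1)*pi - 2*pi*exp(1 + I)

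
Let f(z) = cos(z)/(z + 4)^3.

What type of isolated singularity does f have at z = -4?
Write f(z) = g(z)/(z + 4)^3 with g(z) = cos(z).
g is entire and g(-4) = cos(4) ≠ 0, so no factor of (z + 4) cancels: the Laurent expansion of f about z = -4 starts at the power -3, i.e. lim_{z→z₀} (z - z₀)^3 f(z) = cos(4) is finite and nonzero.
So z = -4 is a pole of order 3.

Final answer: pole of order 3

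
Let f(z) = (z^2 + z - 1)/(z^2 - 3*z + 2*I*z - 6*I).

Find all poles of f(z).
The singularities of f are the zeros of the denominator. Factoring,
  z^2 - 3*z + 2*I*z - 6*I = (z - 3)*(z + 2*I)
so the candidates are z = 3, z = -2*I.

Check the numerator P(z) = z^2 + z - 1 at each one:
  P(3) = 11 ≠ 0, so z = 3 is a (simple) pole.
  P(-2*I) = -5 - 2*I ≠ 0, so z = -2*I is a (simple) pole.

Poles of f: {-2*I, 3}

Final answer: {-2*I, 3}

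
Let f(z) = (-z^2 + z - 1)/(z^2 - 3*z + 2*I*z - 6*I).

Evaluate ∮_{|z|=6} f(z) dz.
By the residue theorem, ∮_C f(z) dz = 2πi · (sum of the residues of f at the poles inside |z| = 6).

The denominator factors as (z - 3)*(z + 2*I), so the singularities of f are simple poles at z = 3, z = -2*I.
  |3|² = 9 < 36 = 6², so this pole is inside the contour.
  |-2*I|² = 4 < 36 = 6², so this pole is inside the contour.

With P(z) = -z^2 + z - 1 and Q(z) = z^2 - 3*z + 2*I*z - 6*I, each pole is simple, so Res(f, z₀) = P(z₀)/Q'(z₀) with Q'(z) = 2*z - 3 + 2*I.
  Res(f, 3) = P(3)/Q'(3) = (-7)/(3 + 2*I) = -21/13 + 14*I/13
  Res(f, -2*I) = P(-2*I)/Q'(-2*I) = (3 - 2*I)/(-3 - 2*I) = -5/13 + 12*I/13

Sum of residues inside C: -2 + 2*I
∮_C f(z) dz = 2πi · (-2 + 2*I) = pi*(-4 - 4*I)

Final answer: pi*(-4 - 4*I)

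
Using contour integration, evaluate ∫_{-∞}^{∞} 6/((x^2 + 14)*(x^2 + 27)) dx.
Let f(z) = 6/((z^2 + 14)*(z^2 + 27)). The denominator has no real zeros and deg Q - deg P = 4 ≥ 2, so the integral of f over the upper semicircle |z| = R tends to 0 as R → ∞. Closing the contour in the upper half-plane,
  ∫_{-∞}^{∞} f(x) dx = 2πi · Σ Res(f, z_k)  over the poles with Im z_k > 0.

Zeros of the denominator: z^2 + 27 = 0 gives z = ±3*sqrt(3)*I; z^2 + 14 = 0 gives z = ±sqrt(14)*I.
Upper half-plane: z = sqrt(14)*I, z = 3*sqrt(3)*I (simple).

Each pole is a simple zero of Q(z) = z^4 + 41*z^2 + 378, so Res(f, z₀) = P(z₀)/Q'(z₀) with P(z) = 6, Q'(z) = 4*z^3 + 82*z:
  Res(f, sqrt(14)*I) = (6)/(26*sqrt(14)*I) = -3*sqrt(14)*I/182
  Res(f, 3*sqrt(3)*I) = (6)/(-78*sqrt(3)*I) = sqrt(3)*I/39

Sum of residues: I*(-9*sqrt(14) + 14*sqrt(3))/546
∫_{-∞}^{∞} f(x) dx = 2πi · (I*(-9*sqrt(14) + 14*sqrt(3))/546) = pi*(-14*sqrt(3) + 9*sqrt(14))/273

Final answer: pi*(-14*sqrt(3) + 9*sqrt(14))/273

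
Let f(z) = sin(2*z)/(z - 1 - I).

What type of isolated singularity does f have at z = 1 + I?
Write f(z) = g(z)/(z - 1 - I) with g(z) = sin(2*z).
g is entire and g(1 + I) = sin(2 + 2*I) ≠ 0, so no factor of (z - 1 - I) cancels: the Laurent expansion of f about z = 1 + I starts at the power -1, i.e. lim_{z→z₀} (z - z₀) f(z) = sin(2 + 2*I) is finite and nonzero.
So z = 1 + I is a pole of order 1.

Final answer: pole of order 1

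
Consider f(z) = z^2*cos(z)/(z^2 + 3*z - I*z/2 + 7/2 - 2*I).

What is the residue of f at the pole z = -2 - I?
(-52/29 + 14*I/29)*cos(2 + I)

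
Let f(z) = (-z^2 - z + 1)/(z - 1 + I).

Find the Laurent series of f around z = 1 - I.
Put w = z - (1 - I), i.e. z = w + 1 - I. The denominator is w, so it suffices to rewrite the numerator in powers of w.

P(z) = -z^2 - z + 1
P(w + 1 - I) = 3*I + (-3 + 2*I)*w - w^2

Dividing each term by w:
  f = 3*I/w - 3 + 2*I - w

Substituting back w = z - 1 + I:
  f(z) = 3*I/(z - 1 + I) - 3 + 2*I - (z - 1 + I)

The series is finite because the numerator is a polynomial; the negative powers form the principal part, and the coefficient of 1/(z - 1 + I) gives Res(f, 1 - I) = 3*I.

Final answer: 3*I/(z - 1 + I) - 3 + 2*I - (z - 1 + I)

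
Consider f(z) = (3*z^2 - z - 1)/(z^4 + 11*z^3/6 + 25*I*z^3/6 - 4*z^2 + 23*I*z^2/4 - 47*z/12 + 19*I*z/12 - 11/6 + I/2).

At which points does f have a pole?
{-1 - 3*I/2, -1/2 - I, -1/3 + I/3, -2*I}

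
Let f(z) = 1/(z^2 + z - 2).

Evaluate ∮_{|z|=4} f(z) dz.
By the residue theorem, ∮_C f(z) dz = 2πi · (sum of the residues of f at the poles inside |z| = 4).

The denominator factors as (z + 2)*(z - 1), so the singularities of f are simple poles at z = -2, z = 1.
  |-2|² = 4 < 16 = 4², so this pole is inside the contour.
  |1|² = 1 < 16 = 4², so this pole is inside the contour.

With P(z) = 1 and Q(z) = z^2 + z - 2, each pole is simple, so Res(f, z₀) = P(z₀)/Q'(z₀) with Q'(z) = 2*z + 1.
  Res(f, -2) = P(-2)/Q'(-2) = (1)/(-3) = -1/3
  Res(f, 1) = P(1)/Q'(1) = (1)/(3) = 1/3

Sum of residues inside C: 0
∮_C f(z) dz = 2πi · (0) = 0

Final answer: 0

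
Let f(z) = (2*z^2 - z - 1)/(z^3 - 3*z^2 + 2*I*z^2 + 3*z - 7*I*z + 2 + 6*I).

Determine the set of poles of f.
The singularities of f are the zeros of the denominator. Factoring,
  z^3 - 3*z^2 + 2*I*z^2 + 3*z - 7*I*z + 2 + 6*I = (z - 1 + I)*(z + 2*I)*(z - 2 - I)
so the candidates are z = 1 - I, z = -2*I, z = 2 + I.

Check the numerator P(z) = 2*z^2 - z - 1 at each one:
  P(1 - I) = -2 - 3*I ≠ 0, so z = 1 - I is a (simple) pole.
  P(-2*I) = -9 + 2*I ≠ 0, so z = -2*I is a (simple) pole.
  P(2 + I) = 3 + 7*I ≠ 0, so z = 2 + I is a (simple) pole.

Poles of f: {-2*I, 1 - I, 2 + I}

Final answer: {-2*I, 1 - I, 2 + I}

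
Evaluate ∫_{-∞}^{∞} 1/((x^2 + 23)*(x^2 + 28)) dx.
Let f(z) = 1/((z^2 + 23)*(z^2 + 28)). The denominator has no real zeros and deg Q - deg P = 4 ≥ 2, so the integral of f over the upper semicircle |z| = R tends to 0 as R → ∞. Closing the contour in the upper half-plane,
  ∫_{-∞}^{∞} f(x) dx = 2πi · Σ Res(f, z_k)  over the poles with Im z_k > 0.

Zeros of the denominator: z^2 + 23 = 0 gives z = ±sqrt(23)*I; z^2 + 28 = 0 gives z = ±2*sqrt(7)*I.
Upper half-plane: z = sqrt(23)*I, z = 2*sqrt(7)*I (simple).

Each pole is a simple zero of Q(z) = z^4 + 51*z^2 + 644, so Res(f, z₀) = P(z₀)/Q'(z₀) with P(z) = 1, Q'(z) = 4*z^3 + 102*z:
  Res(f, sqrt(23)*I) = (1)/(10*sqrt(23)*I) = -sqrt(23)*I/230
  Res(f, 2*sqrt(7)*I) = (1)/(-20*sqrt(7)*I) = sqrt(7)*I/140

Sum of residues: I*(-sqrt(23)/230 + sqrt(7)/140)
∫_{-∞}^{∞} f(x) dx = 2πi · (I*(-sqrt(23)/230 + sqrt(7)/140)) = pi*(-23*sqrt(7) + 14*sqrt(23))/1610

Final answer: pi*(-23*sqrt(7) + 14*sqrt(23))/1610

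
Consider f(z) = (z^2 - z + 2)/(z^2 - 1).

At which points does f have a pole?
The singularities of f are the zeros of the denominator. Factoring,
  z^2 - 1 = (z - 1)*(z + 1)
so the candidates are z = 1, z = -1.

Check the numerator P(z) = z^2 - z + 2 at each one:
  P(1) = 2 ≠ 0, so z = 1 is a (simple) pole.
  P(-1) = 4 ≠ 0, so z = -1 is a (simple) pole.

Poles of f: {-1, 1}

Final answer: {-1, 1}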